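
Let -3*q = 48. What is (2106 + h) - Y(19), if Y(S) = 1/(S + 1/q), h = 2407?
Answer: 1367423/303 ≈ 4512.9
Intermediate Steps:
q = -16 (q = -1/3*48 = -16)
Y(S) = 1/(-1/16 + S) (Y(S) = 1/(S + 1/(-16)) = 1/(S - 1/16) = 1/(-1/16 + S))
(2106 + h) - Y(19) = (2106 + 2407) - 16/(-1 + 16*19) = 4513 - 16/(-1 + 304) = 4513 - 16/303 = 1367423/303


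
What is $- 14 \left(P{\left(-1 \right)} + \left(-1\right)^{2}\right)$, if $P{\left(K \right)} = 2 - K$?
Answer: $-56$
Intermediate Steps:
$- 14 \left(P{\left(-1 \right)} + \left(-1\right)^{2}\right) = - 14 \left(\left(2 - -1\right) + \left(-1\right)^{2}\right) = - 14 \left(\left(2 + 1\right) + 1\right) = - 14 \left(3 + 1\right) = \left(-14\right) 4 = -56$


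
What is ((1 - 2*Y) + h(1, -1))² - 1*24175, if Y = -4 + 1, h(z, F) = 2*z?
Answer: -24094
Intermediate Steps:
Y = -3
((1 - 2*Y) + h(1, -1))² - 1*24175 = ((1 - 2*(-3)) + 2*1)² - 1*24175 = ((1 + 6) + 2)² - 24175 = (7 + 2)² - 24175 = 9² - 24175 = 81 - 24175 = -24094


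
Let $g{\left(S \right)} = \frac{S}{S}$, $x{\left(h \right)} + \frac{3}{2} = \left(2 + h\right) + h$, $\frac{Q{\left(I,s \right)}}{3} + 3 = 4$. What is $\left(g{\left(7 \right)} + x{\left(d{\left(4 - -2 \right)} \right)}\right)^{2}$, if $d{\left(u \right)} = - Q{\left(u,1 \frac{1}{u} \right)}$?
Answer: $\frac{81}{4} \approx 20.25$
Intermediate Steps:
$Q{\left(I,s \right)} = 3$ ($Q{\left(I,s \right)} = -9 + 3 \cdot 4 = -9 + 12 = 3$)
$d{\left(u \right)} = -3$ ($d{\left(u \right)} = \left(-1\right) 3 = -3$)
$x{\left(h \right)} = \frac{1}{2} + 2 h$ ($x{\left(h \right)} = - \frac{3}{2} + \left(\left(2 + h\right) + h\right) = - \frac{3}{2} + \left(2 + 2 h\right) = \frac{1}{2} + 2 h$)
$g{\left(S \right)} = 1$
$\left(g{\left(7 \right)} + x{\left(d{\left(4 - -2 \right)} \right)}\right)^{2} = \left(1 + \left(\frac{1}{2} + 2 \left(-3\right)\right)\right)^{2} = \left(1 + \left(\frac{1}{2} - 6\right)\right)^{2} = \left(1 - \frac{11}{2}\right)^{2} = \left(- \frac{9}{2}\right)^{2} = \frac{81}{4}$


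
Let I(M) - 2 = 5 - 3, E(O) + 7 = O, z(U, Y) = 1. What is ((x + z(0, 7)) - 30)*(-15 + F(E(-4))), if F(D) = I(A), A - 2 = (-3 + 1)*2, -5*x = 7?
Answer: 1672/5 ≈ 334.40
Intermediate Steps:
x = -7/5 (x = -⅕*7 = -7/5 ≈ -1.4000)
A = -2 (A = 2 + (-3 + 1)*2 = 2 - 2*2 = 2 - 4 = -2)
E(O) = -7 + O
I(M) = 4 (I(M) = 2 + (5 - 3) = 2 + 2 = 4)
F(D) = 4
((x + z(0, 7)) - 30)*(-15 + F(E(-4))) = ((-7/5 + 1) - 30)*(-15 + 4) = (-⅖ - 30)*(-11) = -152/5*(-11) = 1672/5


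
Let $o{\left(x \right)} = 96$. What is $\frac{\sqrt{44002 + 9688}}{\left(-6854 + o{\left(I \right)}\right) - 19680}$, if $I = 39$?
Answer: $- \frac{\sqrt{53690}}{26438} \approx -0.0087643$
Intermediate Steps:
$\frac{\sqrt{44002 + 9688}}{\left(-6854 + o{\left(I \right)}\right) - 19680} = \frac{\sqrt{44002 + 9688}}{\left(-6854 + 96\right) - 19680} = \frac{\sqrt{53690}}{-6758 - 19680} = \frac{\sqrt{53690}}{-26438} = \sqrt{53690} \left(- \frac{1}{26438}\right) = - \frac{\sqrt{53690}}{26438}$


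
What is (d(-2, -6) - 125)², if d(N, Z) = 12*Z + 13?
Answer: 33856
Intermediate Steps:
d(N, Z) = 13 + 12*Z
(d(-2, -6) - 125)² = ((13 + 12*(-6)) - 125)² = ((13 - 72) - 125)² = (-59 - 125)² = (-184)² = 33856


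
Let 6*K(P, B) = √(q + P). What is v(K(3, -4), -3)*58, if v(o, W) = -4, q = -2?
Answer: -232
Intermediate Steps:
K(P, B) = √(-2 + P)/6
v(K(3, -4), -3)*58 = -4*58 = -232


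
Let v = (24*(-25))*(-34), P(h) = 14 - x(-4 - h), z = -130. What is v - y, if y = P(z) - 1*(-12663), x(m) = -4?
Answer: 7719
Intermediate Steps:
P(h) = 18 (P(h) = 14 - 1*(-4) = 14 + 4 = 18)
y = 12681 (y = 18 - 1*(-12663) = 18 + 12663 = 12681)
v = 20400 (v = -600*(-34) = 20400)
v - y = 20400 - 1*12681 = 20400 - 12681 = 7719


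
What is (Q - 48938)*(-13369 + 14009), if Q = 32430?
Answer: -10565120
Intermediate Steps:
(Q - 48938)*(-13369 + 14009) = (32430 - 48938)*(-13369 + 14009) = -16508*640 = -10565120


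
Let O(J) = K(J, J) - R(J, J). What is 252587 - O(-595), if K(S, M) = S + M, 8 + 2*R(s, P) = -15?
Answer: 507531/2 ≈ 2.5377e+5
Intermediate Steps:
R(s, P) = -23/2 (R(s, P) = -4 + (½)*(-15) = -4 - 15/2 = -23/2)
K(S, M) = M + S
O(J) = 23/2 + 2*J (O(J) = (J + J) - 1*(-23/2) = 2*J + 23/2 = 23/2 + 2*J)
252587 - O(-595) = 252587 - (23/2 + 2*(-595)) = 252587 - (23/2 - 1190) = 252587 - 1*(-2357/2) = 252587 + 2357/2 = 507531/2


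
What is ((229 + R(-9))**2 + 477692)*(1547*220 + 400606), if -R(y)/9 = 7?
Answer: 374361484608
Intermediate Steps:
R(y) = -63 (R(y) = -9*7 = -63)
((229 + R(-9))**2 + 477692)*(1547*220 + 400606) = ((229 - 63)**2 + 477692)*(1547*220 + 400606) = (166**2 + 477692)*(340340 + 400606) = (27556 + 477692)*740946 = 505248*740946 = 374361484608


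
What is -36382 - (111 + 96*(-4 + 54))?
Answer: -41293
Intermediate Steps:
-36382 - (111 + 96*(-4 + 54)) = -36382 - (111 + 96*50) = -36382 - (111 + 4800) = -36382 - 1*4911 = -36382 - 4911 = -41293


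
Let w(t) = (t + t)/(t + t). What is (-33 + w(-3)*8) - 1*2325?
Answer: -2350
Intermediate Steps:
w(t) = 1 (w(t) = (2*t)/((2*t)) = (2*t)*(1/(2*t)) = 1)
(-33 + w(-3)*8) - 1*2325 = (-33 + 1*8) - 1*2325 = (-33 + 8) - 2325 = -25 - 2325 = -2350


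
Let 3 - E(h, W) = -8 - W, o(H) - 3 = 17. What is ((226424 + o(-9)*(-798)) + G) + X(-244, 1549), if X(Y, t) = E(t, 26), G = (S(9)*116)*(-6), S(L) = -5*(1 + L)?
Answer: 245301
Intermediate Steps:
o(H) = 20 (o(H) = 3 + 17 = 20)
S(L) = -5 - 5*L
E(h, W) = 11 + W (E(h, W) = 3 - (-8 - W) = 3 + (8 + W) = 11 + W)
G = 34800 (G = ((-5 - 5*9)*116)*(-6) = ((-5 - 45)*116)*(-6) = -50*116*(-6) = -5800*(-6) = 34800)
X(Y, t) = 37 (X(Y, t) = 11 + 26 = 37)
((226424 + o(-9)*(-798)) + G) + X(-244, 1549) = ((226424 + 20*(-798)) + 34800) + 37 = ((226424 - 15960) + 34800) + 37 = (210464 + 34800) + 37 = 245264 + 37 = 245301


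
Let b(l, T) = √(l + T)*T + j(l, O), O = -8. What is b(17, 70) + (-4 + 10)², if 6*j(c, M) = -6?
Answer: 35 + 70*√87 ≈ 687.92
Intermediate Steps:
j(c, M) = -1 (j(c, M) = (⅙)*(-6) = -1)
b(l, T) = -1 + T*√(T + l) (b(l, T) = √(l + T)*T - 1 = √(T + l)*T - 1 = T*√(T + l) - 1 = -1 + T*√(T + l))
b(17, 70) + (-4 + 10)² = (-1 + 70*√(70 + 17)) + (-4 + 10)² = (-1 + 70*√87) + 6² = (-1 + 70*√87) + 36 = 35 + 70*√87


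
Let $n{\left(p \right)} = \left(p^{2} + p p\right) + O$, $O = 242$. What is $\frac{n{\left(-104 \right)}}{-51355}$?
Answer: $- \frac{21874}{51355} \approx -0.42594$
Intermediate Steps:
$n{\left(p \right)} = 242 + 2 p^{2}$ ($n{\left(p \right)} = \left(p^{2} + p p\right) + 242 = \left(p^{2} + p^{2}\right) + 242 = 2 p^{2} + 242 = 242 + 2 p^{2}$)
$\frac{n{\left(-104 \right)}}{-51355} = \frac{242 + 2 \left(-104\right)^{2}}{-51355} = \left(242 + 2 \cdot 10816\right) \left(- \frac{1}{51355}\right) = \left(242 + 21632\right) \left(- \frac{1}{51355}\right) = 21874 \left(- \frac{1}{51355}\right) = - \frac{21874}{51355}$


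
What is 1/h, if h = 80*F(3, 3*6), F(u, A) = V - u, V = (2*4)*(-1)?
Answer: -1/880 ≈ -0.0011364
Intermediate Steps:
V = -8 (V = 8*(-1) = -8)
F(u, A) = -8 - u
h = -880 (h = 80*(-8 - 1*3) = 80*(-8 - 3) = 80*(-11) = -880)
1/h = 1/(-880) = -1/880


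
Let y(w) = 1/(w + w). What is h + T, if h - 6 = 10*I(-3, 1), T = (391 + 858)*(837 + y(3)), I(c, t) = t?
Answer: 6273823/6 ≈ 1.0456e+6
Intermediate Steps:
y(w) = 1/(2*w)
T = 6273727/6 (T = (391 + 858)*(837 + (½)/3) = 1249*(837 + (½)*(⅓)) = 1249*(837 + ⅙) = 1249*(5023/6) = 6273727/6 ≈ 1.0456e+6)
h = 16 (h = 6 + 10*1 = 6 + 10 = 16)
h + T = 16 + 6273727/6 = 6273823/6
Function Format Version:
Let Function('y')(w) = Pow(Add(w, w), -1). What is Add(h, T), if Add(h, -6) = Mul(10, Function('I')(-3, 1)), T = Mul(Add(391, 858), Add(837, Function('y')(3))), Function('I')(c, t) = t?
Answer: Rational(6273823, 6) ≈ 1.0456e+6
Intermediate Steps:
Function('y')(w) = Mul(Rational(1, 2), Pow(w, -1)) (Function('y')(w) = Pow(Mul(2, w), -1) = Mul(Rational(1, 2), Pow(w, -1)))
T = Rational(6273727, 6) (T = Mul(Add(391, 858), Add(837, Mul(Rational(1, 2), Pow(3, -1)))) = Mul(1249, Add(837, Mul(Rational(1, 2), Rational(1, 3)))) = Mul(1249, Add(837, Rational(1, 6))) = Mul(1249, Rational(5023, 6)) = Rational(6273727, 6) ≈ 1.0456e+6)
h = 16 (h = Add(6, Mul(10, 1)) = Add(6, 10) = 16)
Add(h, T) = Add(16, Rational(6273727, 6)) = Rational(6273823, 6)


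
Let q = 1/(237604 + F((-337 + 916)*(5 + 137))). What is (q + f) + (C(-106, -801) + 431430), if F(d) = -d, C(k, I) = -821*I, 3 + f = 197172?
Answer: 199860580921/155386 ≈ 1.2862e+6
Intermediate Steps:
f = 197169 (f = -3 + 197172 = 197169)
q = 1/155386 (q = 1/(237604 - (-337 + 916)*(5 + 137)) = 1/(237604 - 579*142) = 1/(237604 - 1*82218) = 1/(237604 - 82218) = 1/155386 ≈ 6.4356e-6)
(q + f) + (C(-106, -801) + 431430) = (1/155386 + 197169) + (-821*(-801) + 431430) = 30637302235/155386 + (657621 + 431430) = 30637302235/155386 + 1089051 = 199860580921/155386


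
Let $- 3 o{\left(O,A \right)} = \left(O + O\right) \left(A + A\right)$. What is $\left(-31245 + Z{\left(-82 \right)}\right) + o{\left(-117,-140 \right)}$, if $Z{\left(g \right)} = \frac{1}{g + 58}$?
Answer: $- \frac{1274041}{24} \approx -53085.0$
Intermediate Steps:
$o{\left(O,A \right)} = - \frac{4 A O}{3}$ ($o{\left(O,A \right)} = - \frac{\left(O + O\right) \left(A + A\right)}{3} = - \frac{2 O 2 A}{3} = - \frac{4 A O}{3}$)
$Z{\left(g \right)} = \frac{1}{58 + g}$
$\left(-31245 + Z{\left(-82 \right)}\right) + o{\left(-117,-140 \right)} = \left(-31245 + \frac{1}{58 - 82}\right) - \left(- \frac{560}{3}\right) \left(-117\right) = \left(-31245 + \frac{1}{-24}\right) - 21840 = \left(-31245 - \frac{1}{24}\right) - 21840 = - \frac{749881}{24} - 21840 = - \frac{1274041}{24}$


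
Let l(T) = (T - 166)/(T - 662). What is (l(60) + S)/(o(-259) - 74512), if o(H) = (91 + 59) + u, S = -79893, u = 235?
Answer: 24047740/22312227 ≈ 1.0778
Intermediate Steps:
l(T) = (-166 + T)/(-662 + T)
o(H) = 385 (o(H) = (91 + 59) + 235 = 150 + 235 = 385)
(l(60) + S)/(o(-259) - 74512) = ((-166 + 60)/(-662 + 60) - 79893)/(385 - 74512) = (-106/(-602) - 79893)/(-74127) = (-1/602*(-106) - 79893)*(-1/74127) = (53/301 - 79893)*(-1/74127) = -24047740/301*(-1/74127) = 24047740/22312227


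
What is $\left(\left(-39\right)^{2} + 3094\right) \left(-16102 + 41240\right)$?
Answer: $116011870$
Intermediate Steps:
$\left(\left(-39\right)^{2} + 3094\right) \left(-16102 + 41240\right) = \left(1521 + 3094\right) 25138 = 4615 \cdot 25138 = 116011870$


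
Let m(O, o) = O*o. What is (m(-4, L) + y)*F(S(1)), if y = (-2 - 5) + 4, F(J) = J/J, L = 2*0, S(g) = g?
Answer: -3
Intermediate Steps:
L = 0
F(J) = 1
y = -3 (y = -7 + 4 = -3)
(m(-4, L) + y)*F(S(1)) = (-4*0 - 3)*1 = (0 - 3)*1 = -3*1 = -3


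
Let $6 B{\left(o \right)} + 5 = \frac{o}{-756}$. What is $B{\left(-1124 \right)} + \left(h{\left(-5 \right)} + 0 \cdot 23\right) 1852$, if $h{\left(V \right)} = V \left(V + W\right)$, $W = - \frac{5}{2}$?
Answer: $\frac{39377818}{567} \approx 69449.0$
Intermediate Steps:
$B{\left(o \right)} = - \frac{5}{6} - \frac{o}{4536}$ ($B{\left(o \right)} = - \frac{5}{6} + \frac{o \frac{1}{-756}}{6} = - \frac{5}{6} + \frac{o \left(- \frac{1}{756}\right)}{6} = - \frac{5}{6} + \frac{\left(- \frac{1}{756}\right) o}{6} = - \frac{5}{6} - \frac{o}{4536}$)
$W = - \frac{5}{2}$ ($W = \left(-5\right) \frac{1}{2} = - \frac{5}{2} \approx -2.5$)
$h{\left(V \right)} = V \left(- \frac{5}{2} + V\right)$ ($h{\left(V \right)} = V \left(V - \frac{5}{2}\right) = V \left(- \frac{5}{2} + V\right)$)
$B{\left(-1124 \right)} + \left(h{\left(-5 \right)} + 0 \cdot 23\right) 1852 = \left(- \frac{5}{6} - - \frac{281}{1134}\right) + \left(\frac{1}{2} \left(-5\right) \left(-5 + 2 \left(-5\right)\right) + 0 \cdot 23\right) 1852 = \left(- \frac{5}{6} + \frac{281}{1134}\right) + \left(\frac{1}{2} \left(-5\right) \left(-5 - 10\right) + 0\right) 1852 = - \frac{332}{567} + \left(\frac{1}{2} \left(-5\right) \left(-15\right) + 0\right) 1852 = - \frac{332}{567} + \left(\frac{75}{2} + 0\right) 1852 = - \frac{332}{567} + \frac{75}{2} \cdot 1852 = - \frac{332}{567} + 69450 = \frac{39377818}{567}$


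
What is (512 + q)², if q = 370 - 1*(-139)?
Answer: 1042441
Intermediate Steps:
q = 509 (q = 370 + 139 = 509)
(512 + q)² = (512 + 509)² = 1021² = 1042441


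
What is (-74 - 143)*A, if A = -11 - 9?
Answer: 4340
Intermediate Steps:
A = -20
(-74 - 143)*A = (-74 - 143)*(-20) = -217*(-20) = 4340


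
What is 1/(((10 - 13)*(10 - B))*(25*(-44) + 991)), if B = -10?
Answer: 1/6540 ≈ 0.00015291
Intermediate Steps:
1/(((10 - 13)*(10 - B))*(25*(-44) + 991)) = 1/(((10 - 13)*(10 - 1*(-10)))*(25*(-44) + 991)) = 1/((-3*(10 + 10))*(-1100 + 991)) = 1/(-3*20*(-109)) = 1/(-60*(-109)) = 1/6540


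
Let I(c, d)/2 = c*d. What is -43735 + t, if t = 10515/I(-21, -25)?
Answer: -3060749/70 ≈ -43725.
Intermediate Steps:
I(c, d) = 2*c*d (I(c, d) = 2*(c*d) = 2*c*d)
t = 701/70 (t = 10515/((2*(-21)*(-25))) = 10515/1050 = 10515*(1/1050) = 701/70 ≈ 10.014)
-43735 + t = -43735 + 701/70 = -3060749/70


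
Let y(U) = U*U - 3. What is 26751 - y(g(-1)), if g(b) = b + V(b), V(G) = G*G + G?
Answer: 26753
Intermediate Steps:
V(G) = G + G² (V(G) = G² + G = G + G²)
g(b) = b + b*(1 + b)
y(U) = -3 + U² (y(U) = U² - 3 = -3 + U²)
26751 - y(g(-1)) = 26751 - (-3 + (-(2 - 1))²) = 26751 - (-3 + (-1*1)²) = 26751 - (-3 + (-1)²) = 26751 - (-3 + 1) = 26751 - 1*(-2) = 26751 + 2 = 26753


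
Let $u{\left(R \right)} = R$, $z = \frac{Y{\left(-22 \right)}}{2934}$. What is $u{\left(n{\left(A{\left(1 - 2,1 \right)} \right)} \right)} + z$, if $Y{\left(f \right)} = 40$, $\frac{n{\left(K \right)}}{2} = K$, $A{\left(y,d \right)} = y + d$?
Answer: $\frac{20}{1467} \approx 0.013633$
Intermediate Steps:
$A{\left(y,d \right)} = d + y$
$n{\left(K \right)} = 2 K$
$z = \frac{20}{1467}$ ($z = \frac{40}{2934} = 40 \cdot \frac{1}{2934} = \frac{20}{1467} \approx 0.013633$)
$u{\left(n{\left(A{\left(1 - 2,1 \right)} \right)} \right)} + z = 2 \left(1 + \left(1 - 2\right)\right) + \frac{20}{1467} = 2 \left(1 - 1\right) + \frac{20}{1467} = 2 \cdot 0 + \frac{20}{1467} = 0 + \frac{20}{1467} = \frac{20}{1467}$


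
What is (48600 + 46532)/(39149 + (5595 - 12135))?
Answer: 95132/32609 ≈ 2.9174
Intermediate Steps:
(48600 + 46532)/(39149 + (5595 - 12135)) = 95132/(39149 - 6540) = 95132/32609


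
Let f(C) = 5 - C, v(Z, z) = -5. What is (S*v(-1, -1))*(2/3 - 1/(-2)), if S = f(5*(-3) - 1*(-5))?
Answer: -175/2 ≈ -87.500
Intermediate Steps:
S = 15 (S = 5 - (5*(-3) - 1*(-5)) = 5 - (-15 + 5) = 5 - 1*(-10) = 5 + 10 = 15)
(S*v(-1, -1))*(2/3 - 1/(-2)) = (15*(-5))*(2/3 - 1/(-2)) = -75*(2*(⅓) - 1*(-½)) = -75*(⅔ + ½) = -75*7/6 = -175/2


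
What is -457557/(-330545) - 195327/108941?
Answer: -14717646078/36009902845 ≈ -0.40871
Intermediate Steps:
-457557/(-330545) - 195327/108941 = -457557*(-1/330545) - 195327*1/108941 = 457557/330545 - 195327/108941 = -14717646078/36009902845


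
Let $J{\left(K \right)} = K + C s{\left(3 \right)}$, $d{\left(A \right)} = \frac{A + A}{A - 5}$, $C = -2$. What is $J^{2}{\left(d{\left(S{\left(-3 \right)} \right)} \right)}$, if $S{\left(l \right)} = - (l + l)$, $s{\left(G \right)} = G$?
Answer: $36$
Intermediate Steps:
$S{\left(l \right)} = - 2 l$
$d{\left(A \right)} = \frac{2 A}{-5 + A}$
$J{\left(K \right)} = -6 + K$ ($J{\left(K \right)} = K - 6 = -6 + K$)
$J^{2}{\left(d{\left(S{\left(-3 \right)} \right)} \right)} = \left(-6 + \frac{2 \left(\left(-2\right) \left(-3\right)\right)}{-5 - -6}\right)^{2} = \left(-6 + 2 \cdot 6 \frac{1}{-5 + 6}\right)^{2} = \left(-6 + 2 \cdot 6 \cdot 1^{-1}\right)^{2} = \left(-6 + 2 \cdot 6 \cdot 1\right)^{2} = \left(-6 + 12\right)^{2} = 6^{2} = 36$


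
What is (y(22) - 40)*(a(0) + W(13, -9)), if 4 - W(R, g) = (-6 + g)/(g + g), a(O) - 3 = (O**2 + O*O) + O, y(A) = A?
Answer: -111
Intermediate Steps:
a(O) = 3 + O + 2*O**2 (a(O) = 3 + ((O**2 + O*O) + O) = 3 + ((O**2 + O**2) + O) = 3 + (2*O**2 + O) = 3 + (O + 2*O**2) = 3 + O + 2*O**2)
W(R, g) = 4 - (-6 + g)/(2*g) (W(R, g) = 4 - (-6 + g)/(g + g) = 4 - (-6 + g)/(2*g))
(y(22) - 40)*(a(0) + W(13, -9)) = (22 - 40)*((3 + 0 + 2*0**2) + (7/2 + 3/(-9))) = -18*((3 + 0 + 2*0) + (7/2 + 3*(-1/9))) = -18*((3 + 0 + 0) + (7/2 - 1/3)) = -18*(3 + 19/6) = -18*37/6 = -111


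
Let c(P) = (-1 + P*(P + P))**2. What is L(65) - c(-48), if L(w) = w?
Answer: -21224384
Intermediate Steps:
c(P) = (-1 + 2*P**2)**2 (c(P) = (-1 + P*(2*P))**2 = (-1 + 2*P**2)**2)
L(65) - c(-48) = 65 - (-1 + 2*(-48)**2)**2 = 65 - (-1 + 2*2304)**2 = 65 - (-1 + 4608)**2 = 65 - 1*4607**2 = 65 - 1*21224449 = 65 - 21224449 = -21224384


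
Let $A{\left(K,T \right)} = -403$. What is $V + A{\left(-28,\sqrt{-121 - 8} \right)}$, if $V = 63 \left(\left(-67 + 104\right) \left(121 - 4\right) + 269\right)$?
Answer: $289271$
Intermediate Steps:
$V = 289674$ ($V = 63 \left(37 \cdot 117 + 269\right) = 63 \left(4329 + 269\right) = 63 \cdot 4598 = 289674$)
$V + A{\left(-28,\sqrt{-121 - 8} \right)} = 289674 - 403 = 289271$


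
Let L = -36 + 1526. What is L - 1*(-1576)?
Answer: 3066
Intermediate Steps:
L = 1490
L - 1*(-1576) = 1490 - 1*(-1576) = 1490 + 1576 = 3066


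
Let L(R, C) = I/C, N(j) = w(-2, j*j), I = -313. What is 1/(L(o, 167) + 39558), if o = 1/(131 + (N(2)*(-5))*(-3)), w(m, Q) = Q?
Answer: 167/6605873 ≈ 2.5281e-5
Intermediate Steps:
N(j) = j**2 (N(j) = j*j = j**2)
o = 1/191 (o = 1/(131 + (2**2*(-5))*(-3)) = 1/(131 + (4*(-5))*(-3)) = 1/(131 - 20*(-3)) = 1/(131 + 60) = 1/191 ≈ 0.0052356)
L(R, C) = -313/C
1/(L(o, 167) + 39558) = 1/(-313/167 + 39558) = 1/(6605873/167) = 167/6605873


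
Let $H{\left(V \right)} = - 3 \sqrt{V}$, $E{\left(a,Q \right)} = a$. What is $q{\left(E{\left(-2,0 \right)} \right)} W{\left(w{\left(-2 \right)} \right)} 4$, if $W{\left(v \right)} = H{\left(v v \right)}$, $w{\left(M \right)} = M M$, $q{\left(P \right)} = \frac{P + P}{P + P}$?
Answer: $-48$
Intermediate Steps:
$q{\left(P \right)} = 1$ ($q{\left(P \right)} = \frac{2 P}{2 P} = 2 P \frac{1}{2 P} = 1$)
$w{\left(M \right)} = M^{2}$
$W{\left(v \right)} = - 3 \sqrt{v^{2}}$ ($W{\left(v \right)} = - 3 \sqrt{v v} = - 3 \sqrt{v^{2}}$)
$q{\left(E{\left(-2,0 \right)} \right)} W{\left(w{\left(-2 \right)} \right)} 4 = 1 \left(- 3 \sqrt{\left(\left(-2\right)^{2}\right)^{2}}\right) 4 = 1 \left(- 3 \sqrt{4^{2}}\right) 4 = 1 \left(- 3 \sqrt{16}\right) 4 = 1 \left(\left(-3\right) 4\right) 4 = 1 \left(-12\right) 4 = \left(-12\right) 4 = -48$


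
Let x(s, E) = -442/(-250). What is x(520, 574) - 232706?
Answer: -29088029/125 ≈ -2.3270e+5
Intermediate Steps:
x(s, E) = 221/125 (x(s, E) = -442*(-1/250) = 221/125)
x(520, 574) - 232706 = 221/125 - 232706 = -29088029/125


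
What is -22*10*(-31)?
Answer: 6820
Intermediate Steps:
-22*10*(-31) = -220*(-31) = 6820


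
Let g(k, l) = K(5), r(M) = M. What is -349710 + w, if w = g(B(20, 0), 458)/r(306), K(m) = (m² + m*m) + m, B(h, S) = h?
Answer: -107011205/306 ≈ -3.4971e+5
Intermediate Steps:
K(m) = m + 2*m² (K(m) = (m² + m²) + m = 2*m² + m = m + 2*m²)
g(k, l) = 55 (g(k, l) = 5*(1 + 2*5) = 5*(1 + 10) = 5*11 = 55)
w = 55/306 ≈ 0.17974
-349710 + w = -349710 + 55/306 = -107011205/306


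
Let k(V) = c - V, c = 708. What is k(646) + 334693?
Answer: 334755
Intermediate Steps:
k(V) = 708 - V
k(646) + 334693 = (708 - 1*646) + 334693 = (708 - 646) + 334693 = 62 + 334693 = 334755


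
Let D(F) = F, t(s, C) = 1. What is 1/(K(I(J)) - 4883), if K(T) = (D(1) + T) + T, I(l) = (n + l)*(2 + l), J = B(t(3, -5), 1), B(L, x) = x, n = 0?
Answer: -1/4876 ≈ -0.00020509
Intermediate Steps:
J = 1
I(l) = l*(2 + l) (I(l) = (0 + l)*(2 + l) = l*(2 + l))
K(T) = 1 + 2*T (K(T) = (1 + T) + T = 1 + 2*T)
1/(K(I(J)) - 4883) = 1/((1 + 2*(1*(2 + 1))) - 4883) = 1/((1 + 2*(1*3)) - 4883) = 1/((1 + 2*3) - 4883) = 1/((1 + 6) - 4883) = 1/(7 - 4883) = 1/(-4876) = -1/4876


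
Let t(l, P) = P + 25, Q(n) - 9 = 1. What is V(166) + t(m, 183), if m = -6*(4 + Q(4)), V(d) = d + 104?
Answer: 478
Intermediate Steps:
Q(n) = 10 (Q(n) = 9 + 1 = 10)
V(d) = 104 + d
m = -84 (m = -6*(4 + 10) = -6*14 = -84)
t(l, P) = 25 + P
V(166) + t(m, 183) = (104 + 166) + (25 + 183) = 270 + 208 = 478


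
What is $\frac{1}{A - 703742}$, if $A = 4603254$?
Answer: $\frac{1}{3899512} \approx 2.5644 \cdot 10^{-7}$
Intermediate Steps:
$\frac{1}{A - 703742} = \frac{1}{4603254 - 703742} = \frac{1}{3899512}$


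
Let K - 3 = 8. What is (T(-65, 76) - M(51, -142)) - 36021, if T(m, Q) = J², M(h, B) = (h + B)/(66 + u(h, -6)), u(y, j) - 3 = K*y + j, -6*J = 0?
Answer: -1729001/48 ≈ -36021.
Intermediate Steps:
J = 0 (J = -⅙*0 = 0)
K = 11 (K = 3 + 8 = 11)
u(y, j) = 3 + j + 11*y (u(y, j) = 3 + (11*y + j) = 3 + (j + 11*y) = 3 + j + 11*y)
M(h, B) = (B + h)/(63 + 11*h) (M(h, B) = (h + B)/(66 + (3 - 6 + 11*h)) = (B + h)/(66 + (-3 + 11*h)) = (B + h)/(63 + 11*h))
T(m, Q) = 0 (T(m, Q) = 0² = 0)
(T(-65, 76) - M(51, -142)) - 36021 = (0 - (-142 + 51)/(63 + 11*51)) - 36021 = (0 - (-91)/(63 + 561)) - 36021 = (0 - (-91)/624) - 36021 = (0 - 1*(-7/48)) - 36021 = (0 + 7/48) - 36021 = 7/48 - 36021 = -1729001/48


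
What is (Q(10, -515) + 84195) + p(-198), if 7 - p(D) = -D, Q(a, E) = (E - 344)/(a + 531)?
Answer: 45445305/541 ≈ 84002.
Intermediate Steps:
Q(a, E) = (-344 + E)/(531 + a)
p(D) = 7 + D (p(D) = 7 - (-1)*D = 7 + D)
(Q(10, -515) + 84195) + p(-198) = ((-344 - 515)/(531 + 10) + 84195) + (7 - 198) = (-859/541 + 84195) - 191 = 45548636/541 - 191 = 45445305/541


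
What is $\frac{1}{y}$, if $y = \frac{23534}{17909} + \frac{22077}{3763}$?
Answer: $\frac{67391567}{483935435} \approx 0.13926$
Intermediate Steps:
$y = \frac{483935435}{67391567}$ ($y = 23534 \cdot \frac{1}{17909} + 22077 \cdot \frac{1}{3763} = \frac{23534}{17909} + \frac{22077}{3763} = \frac{483935435}{67391567} \approx 7.1809$)
$\frac{1}{y} = \frac{1}{\frac{483935435}{67391567}} = \frac{67391567}{483935435}$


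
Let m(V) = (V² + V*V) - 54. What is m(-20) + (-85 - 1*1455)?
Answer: -794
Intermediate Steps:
m(V) = -54 + 2*V² (m(V) = (V² + V²) - 54 = 2*V² - 54 = -54 + 2*V²)
m(-20) + (-85 - 1*1455) = (-54 + 2*(-20)²) + (-85 - 1*1455) = (-54 + 2*400) + (-85 - 1455) = (-54 + 800) - 1540 = 746 - 1540 = -794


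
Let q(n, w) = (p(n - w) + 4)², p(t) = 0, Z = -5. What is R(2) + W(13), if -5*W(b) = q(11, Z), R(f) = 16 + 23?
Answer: 179/5 ≈ 35.800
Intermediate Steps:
R(f) = 39
q(n, w) = 16 (q(n, w) = (0 + 4)² = 4² = 16)
W(b) = -16/5 (W(b) = -⅕*16 = -16/5)
R(2) + W(13) = 39 - 16/5 = 179/5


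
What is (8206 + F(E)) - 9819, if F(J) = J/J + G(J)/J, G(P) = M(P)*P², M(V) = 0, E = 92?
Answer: -1612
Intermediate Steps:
G(P) = 0 (G(P) = 0*P² = 0)
F(J) = 1 (F(J) = J/J + 0/J = 1 + 0 = 1)
(8206 + F(E)) - 9819 = (8206 + 1) - 9819 = 8207 - 9819 = -1612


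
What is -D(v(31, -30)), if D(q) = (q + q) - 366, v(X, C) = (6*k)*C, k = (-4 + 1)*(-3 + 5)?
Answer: -1794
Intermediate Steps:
k = -6 (k = -3*2 = -6)
v(X, C) = -36*C (v(X, C) = (6*(-6))*C = -36*C)
D(q) = -366 + 2*q (D(q) = 2*q - 366 = -366 + 2*q)
-D(v(31, -30)) = -(-366 + 2*(-36*(-30))) = -(-366 + 2*1080) = -(-366 + 2160) = -1*1794 = -1794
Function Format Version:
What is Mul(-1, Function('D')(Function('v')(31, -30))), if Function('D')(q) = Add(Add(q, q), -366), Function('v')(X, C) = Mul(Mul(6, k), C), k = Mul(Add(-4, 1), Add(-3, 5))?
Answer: -1794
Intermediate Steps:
k = -6 (k = Mul(-3, 2) = -6)
Function('v')(X, C) = Mul(-36, C) (Function('v')(X, C) = Mul(Mul(6, -6), C) = Mul(-36, C))
Function('D')(q) = Add(-366, Mul(2, q)) (Function('D')(q) = Add(Mul(2, q), -366) = Add(-366, Mul(2, q)))
Mul(-1, Function('D')(Function('v')(31, -30))) = Mul(-1, Add(-366, Mul(2, Mul(-36, -30)))) = Mul(-1, Add(-366, Mul(2, 1080))) = Mul(-1, Add(-366, 2160)) = Mul(-1, 1794) = -1794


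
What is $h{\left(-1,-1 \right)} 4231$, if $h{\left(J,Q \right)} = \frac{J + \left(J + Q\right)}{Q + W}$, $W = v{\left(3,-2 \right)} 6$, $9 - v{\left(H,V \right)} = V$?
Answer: $- \frac{12693}{65} \approx -195.28$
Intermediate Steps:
$v{\left(H,V \right)} = 9 - V$
$W = 66$ ($W = \left(9 - -2\right) 6 = \left(9 + 2\right) 6 = 11 \cdot 6 = 66$)
$h{\left(J,Q \right)} = \frac{Q + 2 J}{66 + Q}$ ($h{\left(J,Q \right)} = \frac{J + \left(J + Q\right)}{Q + 66} = \frac{Q + 2 J}{66 + Q}$)
$h{\left(-1,-1 \right)} 4231 = \frac{-1 + 2 \left(-1\right)}{66 - 1} \cdot 4231 = \frac{-1 - 2}{65} \cdot 4231 = \frac{1}{65} \left(-3\right) 4231 = \left(- \frac{3}{65}\right) 4231 = - \frac{12693}{65}$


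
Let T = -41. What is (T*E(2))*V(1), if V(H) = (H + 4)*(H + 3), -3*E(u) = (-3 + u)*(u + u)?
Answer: -3280/3 ≈ -1093.3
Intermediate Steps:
E(u) = -2*u*(-3 + u)/3 (E(u) = -(-3 + u)*(u + u)/3 = -(-3 + u)*2*u/3 = -2*u*(-3 + u)/3)
V(H) = (3 + H)*(4 + H) (V(H) = (4 + H)*(3 + H) = (3 + H)*(4 + H))
(T*E(2))*V(1) = (-82*2*(3 - 1*2)/3)*(12 + 1**2 + 7*1) = (-82*2*(3 - 2)/3)*(12 + 1 + 7) = -82*2/3*20 = -41*4/3*20 = -164/3*20 = -3280/3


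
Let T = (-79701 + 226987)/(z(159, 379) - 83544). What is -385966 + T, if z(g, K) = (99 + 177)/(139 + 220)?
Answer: -5787976433497/14996010 ≈ -3.8597e+5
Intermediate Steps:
z(g, K) = 276/359
T = -26437837/14996010 (T = (-79701 + 226987)/(276/359 - 83544) = 147286/(-29992020/359) = 147286*(-359/29992020) = -26437837/14996010 ≈ -1.7630)
-385966 + T = -385966 - 26437837/14996010 = -5787976433497/14996010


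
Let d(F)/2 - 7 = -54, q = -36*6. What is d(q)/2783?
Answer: -94/2783 ≈ -0.033777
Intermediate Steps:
q = -216 (q = -18*12 = -216)
d(F) = -94 (d(F) = 14 + 2*(-54) = 14 - 108 = -94)
d(q)/2783 = -94/2783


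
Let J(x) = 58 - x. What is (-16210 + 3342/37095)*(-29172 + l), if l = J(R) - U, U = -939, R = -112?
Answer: 5624822446768/12365 ≈ 4.5490e+8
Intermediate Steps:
l = 1109 (l = (58 - 1*(-112)) - 1*(-939) = (58 + 112) + 939 = 170 + 939 = 1109)
(-16210 + 3342/37095)*(-29172 + l) = (-16210 + 3342/37095)*(-29172 + 1109) = (-16210 + 3342*(1/37095))*(-28063) = (-16210 + 1114/12365)*(-28063) = -200435536/12365*(-28063) = 5624822446768/12365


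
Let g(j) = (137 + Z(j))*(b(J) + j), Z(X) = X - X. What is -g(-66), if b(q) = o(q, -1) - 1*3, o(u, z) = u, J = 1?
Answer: 9316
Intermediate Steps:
Z(X) = 0
b(q) = -3 + q (b(q) = q - 1*3 = q - 3 = -3 + q)
g(j) = -274 + 137*j (g(j) = (137 + 0)*((-3 + 1) + j) = 137*(-2 + j) = -274 + 137*j)
-g(-66) = -(-274 + 137*(-66)) = -(-274 - 9042) = -1*(-9316) = 9316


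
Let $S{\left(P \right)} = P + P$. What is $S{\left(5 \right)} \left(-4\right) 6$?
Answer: $-240$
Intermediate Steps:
$S{\left(P \right)} = 2 P$
$S{\left(5 \right)} \left(-4\right) 6 = 2 \cdot 5 \left(-4\right) 6 = 10 \left(-4\right) 6 = \left(-40\right) 6 = -240$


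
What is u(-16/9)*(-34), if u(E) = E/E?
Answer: -34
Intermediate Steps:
u(E) = 1
u(-16/9)*(-34) = 1*(-34) = -34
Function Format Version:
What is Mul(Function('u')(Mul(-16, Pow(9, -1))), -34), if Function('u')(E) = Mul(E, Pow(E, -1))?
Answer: -34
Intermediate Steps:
Function('u')(E) = 1
Mul(Function('u')(Mul(-16, Pow(9, -1))), -34) = Mul(1, -34) = -34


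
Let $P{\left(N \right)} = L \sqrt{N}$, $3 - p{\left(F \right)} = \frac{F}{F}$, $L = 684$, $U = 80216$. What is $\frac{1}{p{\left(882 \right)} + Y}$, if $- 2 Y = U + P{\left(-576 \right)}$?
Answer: $- \frac{20053}{837931250} + \frac{2052 i}{418965625} \approx -2.3932 \cdot 10^{-5} + 4.8978 \cdot 10^{-6} i$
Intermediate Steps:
$p{\left(F \right)} = 2$ ($p{\left(F \right)} = 3 - \frac{F}{F} = 3 - 1 = 2$)
$P{\left(N \right)} = 684 \sqrt{N}$
$Y = -40108 - 8208 i$ ($Y = - \frac{80216 + 684 \sqrt{-576}}{2} = - \frac{80216 + 684 \cdot 24 i}{2} = - \frac{80216 + 16416 i}{2} = -40108 - 8208 i \approx -40108.0 - 8208.0 i$)
$\frac{1}{p{\left(882 \right)} + Y} = \frac{1}{2 - \left(40108 + 8208 i\right)} = \frac{1}{-40106 - 8208 i} = \frac{-40106 + 8208 i}{1675862500}$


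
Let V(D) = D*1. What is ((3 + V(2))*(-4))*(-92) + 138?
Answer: 1978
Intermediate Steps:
V(D) = D
((3 + V(2))*(-4))*(-92) + 138 = ((3 + 2)*(-4))*(-92) + 138 = (5*(-4))*(-92) + 138 = -20*(-92) + 138 = 1840 + 138 = 1978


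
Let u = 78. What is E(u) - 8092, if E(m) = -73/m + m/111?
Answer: -23354185/2886 ≈ -8092.2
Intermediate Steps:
E(m) = -73/m + m/111 (E(m) = -73/m + m*(1/111) = -73/m + m/111)
E(u) - 8092 = (-73/78 + (1/111)*78) - 8092 = (-73*1/78 + 26/37) - 8092 = (-73/78 + 26/37) - 8092 = -673/2886 - 8092 = -23354185/2886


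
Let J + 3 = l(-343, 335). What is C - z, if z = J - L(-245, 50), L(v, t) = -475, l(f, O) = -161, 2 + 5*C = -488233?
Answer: -97958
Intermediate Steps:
C = -97647 (C = -2/5 + (1/5)*(-488233) = -2/5 - 488233/5 = -97647)
J = -164 (J = -3 - 161 = -164)
z = 311 (z = -164 - 1*(-475) = -164 + 475 = 311)
C - z = -97647 - 1*311 = -97647 - 311 = -97958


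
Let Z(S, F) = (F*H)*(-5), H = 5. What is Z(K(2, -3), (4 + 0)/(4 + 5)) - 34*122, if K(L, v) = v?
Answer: -37432/9 ≈ -4159.1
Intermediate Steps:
Z(S, F) = -25*F (Z(S, F) = (F*5)*(-5) = (5*F)*(-5) = -25*F)
Z(K(2, -3), (4 + 0)/(4 + 5)) - 34*122 = -25*(4 + 0)/(4 + 5) - 34*122 = -100/9 - 4148 = -37432/9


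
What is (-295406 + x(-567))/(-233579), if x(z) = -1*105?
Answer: 295511/233579 ≈ 1.2651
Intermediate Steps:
x(z) = -105
(-295406 + x(-567))/(-233579) = (-295406 - 105)/(-233579) = -295511*(-1/233579) = 295511/233579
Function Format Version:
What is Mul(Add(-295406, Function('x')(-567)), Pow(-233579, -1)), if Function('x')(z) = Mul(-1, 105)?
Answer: Rational(295511, 233579) ≈ 1.2651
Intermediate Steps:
Function('x')(z) = -105
Mul(Add(-295406, Function('x')(-567)), Pow(-233579, -1)) = Mul(Add(-295406, -105), Pow(-233579, -1)) = Mul(-295511, Rational(-1, 233579)) = Rational(295511, 233579)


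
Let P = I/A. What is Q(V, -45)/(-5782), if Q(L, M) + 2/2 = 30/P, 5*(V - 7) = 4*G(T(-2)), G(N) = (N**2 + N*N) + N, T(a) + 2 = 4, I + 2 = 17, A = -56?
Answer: 113/5782 ≈ 0.019543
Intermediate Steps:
I = 15 (I = -2 + 17 = 15)
P = -15/56 (P = 15/(-56) = 15*(-1/56) = -15/56 ≈ -0.26786)
T(a) = 2 (T(a) = -2 + 4 = 2)
G(N) = N + 2*N**2 (G(N) = (N**2 + N**2) + N = 2*N**2 + N = N + 2*N**2)
V = 15 (V = 7 + (4*(2*(1 + 2*2)))/5 = 7 + (4*(2*(1 + 4)))/5 = 7 + (4*(2*5))/5 = 7 + (4*10)/5 = 7 + (1/5)*40 = 7 + 8 = 15)
Q(L, M) = -113 (Q(L, M) = -1 + 30/(-15/56) = -1 + 30*(-56/15) = -1 - 112 = -113)
Q(V, -45)/(-5782) = -113/(-5782) = -113*(-1/5782) = 113/5782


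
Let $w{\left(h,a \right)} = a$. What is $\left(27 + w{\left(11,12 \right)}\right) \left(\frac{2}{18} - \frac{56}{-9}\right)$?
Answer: $247$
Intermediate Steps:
$\left(27 + w{\left(11,12 \right)}\right) \left(\frac{2}{18} - \frac{56}{-9}\right) = \left(27 + 12\right) \left(\frac{2}{18} - \frac{56}{-9}\right) = 39 \left(2 \cdot \frac{1}{18} - - \frac{56}{9}\right) = 39 \left(\frac{1}{9} + \frac{56}{9}\right) = 39 \cdot \frac{19}{3} = 247$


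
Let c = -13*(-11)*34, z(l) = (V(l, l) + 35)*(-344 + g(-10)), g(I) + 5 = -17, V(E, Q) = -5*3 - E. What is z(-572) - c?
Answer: -221534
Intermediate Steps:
V(E, Q) = -15 - E
g(I) = -22 (g(I) = -5 - 17 = -22)
z(l) = -7320 + 366*l (z(l) = ((-15 - l) + 35)*(-344 - 22) = (20 - l)*(-366) = -7320 + 366*l)
c = 4862 (c = 143*34 = 4862)
z(-572) - c = (-7320 + 366*(-572)) - 1*4862 = (-7320 - 209352) - 4862 = -216672 - 4862 = -221534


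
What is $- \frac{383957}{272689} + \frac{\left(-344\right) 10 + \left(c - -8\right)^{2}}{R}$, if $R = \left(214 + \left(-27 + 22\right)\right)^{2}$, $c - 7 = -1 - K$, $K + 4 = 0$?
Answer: $- \frac{927438139}{626912011} \approx -1.4794$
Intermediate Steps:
$K = -4$ ($K = -4 + 0 = -4$)
$c = 10$ ($c = 7 - -3 = 7 + \left(-1 + 4\right) = 7 + 3 = 10$)
$R = 43681$ ($R = \left(214 - 5\right)^{2} = 209^{2} = 43681$)
$- \frac{383957}{272689} + \frac{\left(-344\right) 10 + \left(c - -8\right)^{2}}{R} = - \frac{383957}{272689} + \frac{\left(-344\right) 10 + \left(10 - -8\right)^{2}}{43681} = \left(-383957\right) \frac{1}{272689} + \left(-3440 + \left(10 + 8\right)^{2}\right) \frac{1}{43681} = - \frac{383957}{272689} + \left(-3440 + 18^{2}\right) \frac{1}{43681} = - \frac{383957}{272689} + \left(-3440 + 324\right) \frac{1}{43681} = - \frac{383957}{272689} - \frac{164}{2299} = - \frac{927438139}{626912011}$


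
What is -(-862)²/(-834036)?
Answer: 185761/208509 ≈ 0.89090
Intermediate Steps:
-(-862)²/(-834036) = -743044*(-1)/834036 = -1*(-185761/208509) = 185761/208509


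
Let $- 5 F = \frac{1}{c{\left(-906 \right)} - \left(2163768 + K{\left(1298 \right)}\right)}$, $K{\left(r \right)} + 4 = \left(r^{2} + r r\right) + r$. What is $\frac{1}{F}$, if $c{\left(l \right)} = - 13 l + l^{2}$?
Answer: $23510280$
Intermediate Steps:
$c{\left(l \right)} = l^{2} - 13 l$
$K{\left(r \right)} = -4 + r + 2 r^{2}$ ($K{\left(r \right)} = -4 + \left(\left(r^{2} + r r\right) + r\right) = -4 + \left(\left(r^{2} + r^{2}\right) + r\right) = -4 + \left(2 r^{2} + r\right) = -4 + \left(r + 2 r^{2}\right) = -4 + r + 2 r^{2}$)
$F = \frac{1}{23510280}$ ($F = - \frac{1}{5 \left(- 906 \left(-13 - 906\right) - \left(2165062 + 3369608\right)\right)} = - \frac{1}{5 \left(\left(-906\right) \left(-919\right) - \left(2165062 + 3369608\right)\right)} = - \frac{1}{5 \left(832614 - 5534670\right)} = - \frac{1}{5 \left(-4702056\right)} = \left(- \frac{1}{5}\right) \left(- \frac{1}{4702056}\right) = \frac{1}{23510280} \approx 4.2535 \cdot 10^{-8}$)
$\frac{1}{F} = \frac{1}{\frac{1}{23510280}} = 23510280$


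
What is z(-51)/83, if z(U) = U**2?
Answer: 2601/83 ≈ 31.337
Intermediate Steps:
z(-51)/83 = (-51)**2/83 = 2601*(1/83) = 2601/83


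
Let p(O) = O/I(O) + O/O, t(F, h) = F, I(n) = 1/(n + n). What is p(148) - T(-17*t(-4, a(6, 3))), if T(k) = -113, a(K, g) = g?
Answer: 43922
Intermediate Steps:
I(n) = 1/(2*n)
p(O) = 1 + 2*O² (p(O) = O/((1/(2*O))) + O/O = O*(2*O) + 1 = 2*O² + 1 = 1 + 2*O²)
p(148) - T(-17*t(-4, a(6, 3))) = (1 + 2*148²) - 1*(-113) = (1 + 2*21904) + 113 = (1 + 43808) + 113 = 43809 + 113 = 43922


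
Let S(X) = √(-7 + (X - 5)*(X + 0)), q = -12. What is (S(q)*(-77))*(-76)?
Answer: 5852*√197 ≈ 82137.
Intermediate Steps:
S(X) = √(-7 + X*(-5 + X)) (S(X) = √(-7 + (-5 + X)*X) = √(-7 + X*(-5 + X)))
(S(q)*(-77))*(-76) = (√(-7 + (-12)² - 5*(-12))*(-77))*(-76) = (√(-7 + 144 + 60)*(-77))*(-76) = (√197*(-77))*(-76) = -77*√197*(-76) = 5852*√197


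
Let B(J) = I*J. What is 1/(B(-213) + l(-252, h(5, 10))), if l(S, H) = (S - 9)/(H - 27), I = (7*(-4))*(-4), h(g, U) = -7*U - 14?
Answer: -37/882585 ≈ -4.1922e-5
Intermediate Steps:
h(g, U) = -14 - 7*U
I = 112 (I = -28*(-4) = 112)
B(J) = 112*J
l(S, H) = (-9 + S)/(-27 + H)
1/(B(-213) + l(-252, h(5, 10))) = 1/(112*(-213) + (-9 - 252)/(-27 + (-14 - 7*10))) = 1/(-23856 - 261/(-27 + (-14 - 70))) = 1/(-23856 - 261/(-27 - 84)) = 1/(-23856 - 261/(-111)) = 1/(-23856 - 1/111*(-261)) = 1/(-23856 + 87/37) = 1/(-882585/37) = -37/882585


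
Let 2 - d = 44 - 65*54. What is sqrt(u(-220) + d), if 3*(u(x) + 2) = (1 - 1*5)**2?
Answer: sqrt(31242)/3 ≈ 58.918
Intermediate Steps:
u(x) = 10/3 (u(x) = -2 + (1 - 1*5)**2/3 = -2 + (1 - 5)**2/3 = -2 + (1/3)*(-4)**2 = -2 + (1/3)*16 = -2 + 16/3 = 10/3)
d = 3468 (d = 2 - (44 - 65*54) = 2 - (44 - 3510) = 2 - 1*(-3466) = 2 + 3466 = 3468)
sqrt(u(-220) + d) = sqrt(10/3 + 3468) = sqrt(10414/3) = sqrt(31242)/3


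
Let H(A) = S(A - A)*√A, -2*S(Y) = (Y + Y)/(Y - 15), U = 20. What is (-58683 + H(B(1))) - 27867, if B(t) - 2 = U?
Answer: -86550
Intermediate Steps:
S(Y) = -Y/(-15 + Y) (S(Y) = -(Y + Y)/(2*(Y - 15)) = -2*Y/(2*(-15 + Y)) = -Y/(-15 + Y))
B(t) = 22 (B(t) = 2 + 20 = 22)
H(A) = 0 (H(A) = (-(A - A)/(-15 + (A - A)))*√A = (-1*0/(-15 + 0))*√A = (-1*0/(-15))*√A = (-1*0*(-1/15))*√A = 0*√A = 0)
(-58683 + H(B(1))) - 27867 = (-58683 + 0) - 27867 = -58683 - 27867 = -86550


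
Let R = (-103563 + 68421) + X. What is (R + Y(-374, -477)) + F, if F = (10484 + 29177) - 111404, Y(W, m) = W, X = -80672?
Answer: -187931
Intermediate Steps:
R = -115814 (R = (-103563 + 68421) - 80672 = -35142 - 80672 = -115814)
F = -71743 (F = 39661 - 111404 = -71743)
(R + Y(-374, -477)) + F = (-115814 - 374) - 71743 = -116188 - 71743 = -187931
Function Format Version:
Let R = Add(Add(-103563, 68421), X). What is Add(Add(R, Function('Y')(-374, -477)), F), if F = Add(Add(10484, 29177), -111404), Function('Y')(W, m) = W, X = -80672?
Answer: -187931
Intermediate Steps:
R = -115814 (R = Add(Add(-103563, 68421), -80672) = Add(-35142, -80672) = -115814)
F = -71743 (F = Add(39661, -111404) = -71743)
Add(Add(R, Function('Y')(-374, -477)), F) = Add(Add(-115814, -374), -71743) = Add(-116188, -71743) = -187931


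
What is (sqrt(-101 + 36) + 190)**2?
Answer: (190 + I*sqrt(65))**2 ≈ 36035.0 + 3063.7*I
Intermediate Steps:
(sqrt(-101 + 36) + 190)**2 = (sqrt(-65) + 190)**2 = (I*sqrt(65) + 190)**2 = (190 + I*sqrt(65))**2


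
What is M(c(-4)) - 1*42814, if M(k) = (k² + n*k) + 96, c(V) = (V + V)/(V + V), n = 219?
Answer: -42498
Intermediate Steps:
c(V) = 1 (c(V) = (2*V)/((2*V)) = (2*V)*(1/(2*V)) = 1)
M(k) = 96 + k² + 219*k (M(k) = (k² + 219*k) + 96 = 96 + k² + 219*k)
M(c(-4)) - 1*42814 = (96 + 1² + 219*1) - 1*42814 = (96 + 1 + 219) - 42814 = 316 - 42814 = -42498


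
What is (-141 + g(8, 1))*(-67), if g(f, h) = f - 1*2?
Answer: 9045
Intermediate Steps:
g(f, h) = -2 + f (g(f, h) = f - 2 = -2 + f)
(-141 + g(8, 1))*(-67) = (-141 + (-2 + 8))*(-67) = (-141 + 6)*(-67) = -135*(-67) = 9045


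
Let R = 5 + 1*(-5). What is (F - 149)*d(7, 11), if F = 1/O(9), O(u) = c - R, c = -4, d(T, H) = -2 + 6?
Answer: -597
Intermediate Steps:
R = 0 (R = 5 - 5 = 0)
d(T, H) = 4
O(u) = -4 (O(u) = -4 - 1*0 = -4 + 0 = -4)
F = -1/4 (F = 1/(-4) = -1/4 ≈ -0.25000)
(F - 149)*d(7, 11) = (-1/4 - 149)*4 = -597/4*4 = -597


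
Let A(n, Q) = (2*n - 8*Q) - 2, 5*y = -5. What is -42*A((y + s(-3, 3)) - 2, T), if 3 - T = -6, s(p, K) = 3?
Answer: 3108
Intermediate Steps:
y = -1 (y = (1/5)*(-5) = -1)
T = 9 (T = 3 - 1*(-6) = 3 + 6 = 9)
A(n, Q) = -2 - 8*Q + 2*n (A(n, Q) = (-8*Q + 2*n) - 2 = -2 - 8*Q + 2*n)
-42*A((y + s(-3, 3)) - 2, T) = -42*(-2 - 8*9 + 2*((-1 + 3) - 2)) = -42*(-2 - 72 + 2*(2 - 2)) = -42*(-2 - 72 + 2*0) = -42*(-2 - 72 + 0) = -42*(-74) = 3108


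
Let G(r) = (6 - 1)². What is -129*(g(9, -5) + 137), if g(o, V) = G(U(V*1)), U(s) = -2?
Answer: -20898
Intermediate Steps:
G(r) = 25 (G(r) = 5² = 25)
g(o, V) = 25
-129*(g(9, -5) + 137) = -129*(25 + 137) = -129*162 = -20898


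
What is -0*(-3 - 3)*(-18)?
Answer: 0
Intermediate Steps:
-0*(-3 - 3)*(-18) = -0*(-6)*(-18) = -7*0*(-18) = 0*(-18) = 0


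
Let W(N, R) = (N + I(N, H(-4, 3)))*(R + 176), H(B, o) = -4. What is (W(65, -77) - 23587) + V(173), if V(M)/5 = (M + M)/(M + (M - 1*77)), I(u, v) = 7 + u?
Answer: -2694726/269 ≈ -10018.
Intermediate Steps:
V(M) = 10*M/(-77 + 2*M) (V(M) = 5*((M + M)/(M + (M - 1*77))) = 5*((2*M)/(M + (M - 77))) = 5*((2*M)/(M + (-77 + M))) = 5*((2*M)/(-77 + 2*M)) = 5*(2*M/(-77 + 2*M)) = 10*M/(-77 + 2*M))
W(N, R) = (7 + 2*N)*(176 + R) (W(N, R) = (N + (7 + N))*(R + 176) = (7 + 2*N)*(176 + R))
(W(65, -77) - 23587) + V(173) = ((1232 + 352*65 + 65*(-77) - 77*(7 + 65)) - 23587) + 10*173/(-77 + 2*173) = ((1232 + 22880 - 5005 - 77*72) - 23587) + 10*173/(-77 + 346) = ((1232 + 22880 - 5005 - 5544) - 23587) + 10*173/269 = (13563 - 23587) + 10*173*(1/269) = -10024 + 1730/269 = -2694726/269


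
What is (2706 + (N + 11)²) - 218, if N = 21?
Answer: 3512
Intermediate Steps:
(2706 + (N + 11)²) - 218 = (2706 + (21 + 11)²) - 218 = (2706 + 32²) - 218 = (2706 + 1024) - 218 = 3730 - 218 = 3512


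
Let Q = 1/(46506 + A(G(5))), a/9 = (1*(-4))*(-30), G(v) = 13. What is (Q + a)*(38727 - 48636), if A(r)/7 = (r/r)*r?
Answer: -498668056749/46597 ≈ -1.0702e+7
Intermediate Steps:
a = 1080 (a = 9*((1*(-4))*(-30)) = 9*(-4*(-30)) = 9*120 = 1080)
A(r) = 7*r (A(r) = 7*((r/r)*r) = 7*(1*r) = 7*r)
Q = 1/46597 (Q = 1/(46506 + 7*13) = 1/(46506 + 91) = 1/46597 ≈ 2.1461e-5)
(Q + a)*(38727 - 48636) = (1/46597 + 1080)*(38727 - 48636) = (50324761/46597)*(-9909) = -498668056749/46597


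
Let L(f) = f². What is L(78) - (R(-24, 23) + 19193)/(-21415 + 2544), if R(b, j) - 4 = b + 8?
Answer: 114830345/18871 ≈ 6085.0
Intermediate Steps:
R(b, j) = 12 + b (R(b, j) = 4 + (b + 8) = 4 + (8 + b) = 12 + b)
L(78) - (R(-24, 23) + 19193)/(-21415 + 2544) = 78² - ((12 - 24) + 19193)/(-21415 + 2544) = 6084 - (-12 + 19193)/(-18871) = 6084 - 19181*(-1)/18871 = 6084 - 1*(-19181/18871) = 6084 + 19181/18871 = 114830345/18871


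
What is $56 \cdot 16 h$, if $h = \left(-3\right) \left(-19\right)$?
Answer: $51072$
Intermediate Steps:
$h = 57$
$56 \cdot 16 h = 56 \cdot 16 \cdot 57 = 896 \cdot 57 = 51072$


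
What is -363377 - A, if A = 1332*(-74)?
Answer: -264809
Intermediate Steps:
A = -98568
-363377 - A = -363377 - 1*(-98568) = -363377 + 98568 = -264809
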